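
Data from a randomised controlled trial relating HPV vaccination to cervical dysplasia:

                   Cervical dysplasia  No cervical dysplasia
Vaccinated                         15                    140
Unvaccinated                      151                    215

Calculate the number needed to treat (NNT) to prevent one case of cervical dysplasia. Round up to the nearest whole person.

Risk in treated group = 15/155 = 0.09677; risk in control = 151/366 = 0.41257.
Absolute risk reduction = 0.41257 − 0.09677 = 0.31579
NNT = 1 / ARR = 1 / 0.31579 = 3.167 → round up → 4

4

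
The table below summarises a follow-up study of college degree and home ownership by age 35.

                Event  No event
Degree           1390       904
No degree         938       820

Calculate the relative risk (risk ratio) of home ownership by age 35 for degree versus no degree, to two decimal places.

Cells: a = 1390, b = 904, c = 938, d = 820.
Risk in exposed = 1390/2294 = 0.60593; risk in unexposed = 938/1758 = 0.53356.
RR = 0.60593 / 0.53356 = 1.13563
The risk among the exposed is 1.14 times that among the unexposed.

1.14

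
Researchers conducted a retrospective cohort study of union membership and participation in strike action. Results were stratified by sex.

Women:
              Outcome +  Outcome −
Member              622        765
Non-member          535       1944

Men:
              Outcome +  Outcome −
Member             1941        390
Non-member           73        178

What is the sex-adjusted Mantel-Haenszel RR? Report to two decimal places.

RR_MH = Σ(aᵢ·n₀ᵢ/nᵢ) / Σ(cᵢ·n₁ᵢ/nᵢ), with n₁ᵢ = aᵢ+bᵢ (exposed), n₀ᵢ = cᵢ+dᵢ (unexposed), nᵢ = n₁ᵢ+n₀ᵢ.
Stratum 1 (Women): n₁ = 1387, n₀ = 2479, n = 3866; a·n₀/n = 622·2479/3866 = 398.8458; c·n₁/n = 535·1387/3866 = 191.9413
Stratum 2 (Men): n₁ = 2331, n₀ = 251, n = 2582; a·n₀/n = 1941·251/2582 = 188.6875; c·n₁/n = 73·2331/2582 = 65.9036
RR_MH = (398.8458 + 188.6875) / (191.9413 + 65.9036) = 587.5333 / 257.8448 = 2.27863

2.28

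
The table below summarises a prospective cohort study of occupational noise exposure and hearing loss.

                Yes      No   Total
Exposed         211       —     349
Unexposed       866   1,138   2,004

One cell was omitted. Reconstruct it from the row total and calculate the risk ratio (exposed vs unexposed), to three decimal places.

1.399

The missing cell is in the exposed row: 349 − 211 = 138.
So a = 211, b = 138, c = 866, d = 1138.
RR = [a/(a+b)] / [c/(c+d)] = (211/349) / (866/2004) = 0.60458/0.43214 = 1.39906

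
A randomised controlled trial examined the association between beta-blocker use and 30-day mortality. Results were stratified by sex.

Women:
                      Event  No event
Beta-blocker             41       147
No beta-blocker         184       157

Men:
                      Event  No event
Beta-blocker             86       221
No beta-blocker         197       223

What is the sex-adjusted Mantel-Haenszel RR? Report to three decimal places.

RR_MH = Σ(aᵢ·n₀ᵢ/nᵢ) / Σ(cᵢ·n₁ᵢ/nᵢ), with n₁ᵢ = aᵢ+bᵢ (exposed), n₀ᵢ = cᵢ+dᵢ (unexposed), nᵢ = n₁ᵢ+n₀ᵢ.
Stratum 1 (Women): n₁ = 188, n₀ = 341, n = 529; a·n₀/n = 41·341/529 = 26.4291; c·n₁/n = 184·188/529 = 65.3913
Stratum 2 (Men): n₁ = 307, n₀ = 420, n = 727; a·n₀/n = 86·420/727 = 49.6836; c·n₁/n = 197·307/727 = 83.1898
RR_MH = (26.4291 + 49.6836) / (65.3913 + 83.1898) = 76.1127 / 148.5811 = 0.51226

0.512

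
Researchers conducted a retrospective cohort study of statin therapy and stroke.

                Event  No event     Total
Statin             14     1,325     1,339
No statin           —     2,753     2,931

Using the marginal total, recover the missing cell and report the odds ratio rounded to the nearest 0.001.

0.163

The missing cell is in the unexposed row: 2931 − 2753 = 178.
So a = 14, b = 1325, c = 178, d = 2753.
OR = (a·d)/(b·c) = (14 × 2753) / (1325 × 178) = 38542 / 235850 = 0.16342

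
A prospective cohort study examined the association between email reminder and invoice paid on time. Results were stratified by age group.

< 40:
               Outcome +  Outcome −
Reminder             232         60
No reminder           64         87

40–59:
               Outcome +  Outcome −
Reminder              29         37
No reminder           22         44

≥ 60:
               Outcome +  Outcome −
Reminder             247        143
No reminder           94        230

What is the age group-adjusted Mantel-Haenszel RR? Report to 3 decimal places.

RR_MH = Σ(aᵢ·n₀ᵢ/nᵢ) / Σ(cᵢ·n₁ᵢ/nᵢ), with n₁ᵢ = aᵢ+bᵢ (exposed), n₀ᵢ = cᵢ+dᵢ (unexposed), nᵢ = n₁ᵢ+n₀ᵢ.
Stratum 1 (< 40): n₁ = 292, n₀ = 151, n = 443; a·n₀/n = 232·151/443 = 79.0790; c·n₁/n = 64·292/443 = 42.1851
Stratum 2 (40–59): n₁ = 66, n₀ = 66, n = 132; a·n₀/n = 29·66/132 = 14.5000; c·n₁/n = 22·66/132 = 11.0000
Stratum 3 (≥ 60): n₁ = 390, n₀ = 324, n = 714; a·n₀/n = 247·324/714 = 112.0840; c·n₁/n = 94·390/714 = 51.3445
RR_MH = (79.0790 + 14.5000 + 112.0840) / (42.1851 + 11.0000 + 51.3445) = 205.6630 / 104.5296 = 1.96751

1.968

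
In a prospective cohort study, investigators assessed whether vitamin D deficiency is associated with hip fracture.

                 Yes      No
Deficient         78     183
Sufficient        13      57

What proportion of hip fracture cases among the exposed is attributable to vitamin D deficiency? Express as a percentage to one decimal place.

37.9

Cells: a = 78, b = 183, c = 13, d = 57.
Risk in exposed = 78/261 = 0.29885; risk in unexposed = 13/70 = 0.18571.
RR = 0.29885/0.18571 = 1.60920
AR% = (RR − 1)/RR × 100 = (1.60920 − 1)/1.60920 × 100 = 37.8571%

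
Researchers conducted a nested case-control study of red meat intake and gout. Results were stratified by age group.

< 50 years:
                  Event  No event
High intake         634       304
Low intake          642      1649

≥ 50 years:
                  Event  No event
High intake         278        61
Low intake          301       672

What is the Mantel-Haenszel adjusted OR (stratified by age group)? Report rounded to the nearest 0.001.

OR_MH = Σ(aᵢdᵢ/nᵢ) / Σ(bᵢcᵢ/nᵢ), where nᵢ is the stratum total.
Stratum 1 (< 50 years): n = 3229; a·d/n = 634·1649/3229 = 323.7739; b·c/n = 304·642/3229 = 60.4422
Stratum 2 (≥ 50 years): n = 1312; a·d/n = 278·672/1312 = 142.3902; b·c/n = 61·301/1312 = 13.9947
OR_MH = (323.7739 + 142.3902) / (60.4422 + 13.9947) = 466.1642 / 74.4369 = 6.26254

6.263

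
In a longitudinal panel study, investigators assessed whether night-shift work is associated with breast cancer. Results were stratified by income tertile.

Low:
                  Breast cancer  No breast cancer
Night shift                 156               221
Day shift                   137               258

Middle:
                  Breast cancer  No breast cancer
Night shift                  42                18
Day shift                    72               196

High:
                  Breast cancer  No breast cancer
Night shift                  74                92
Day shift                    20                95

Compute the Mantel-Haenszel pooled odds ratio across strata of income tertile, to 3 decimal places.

2.057

OR_MH = Σ(aᵢdᵢ/nᵢ) / Σ(bᵢcᵢ/nᵢ), where nᵢ is the stratum total.
Stratum 1 (Low): n = 772; a·d/n = 156·258/772 = 52.1347; b·c/n = 221·137/772 = 39.2189
Stratum 2 (Middle): n = 328; a·d/n = 42·196/328 = 25.0976; b·c/n = 18·72/328 = 3.9512
Stratum 3 (High): n = 281; a·d/n = 74·95/281 = 25.0178; b·c/n = 92·20/281 = 6.5480
OR_MH = (52.1347 + 25.0976 + 25.0178) / (39.2189 + 3.9512 + 6.5480) = 102.2501 / 49.7182 = 2.05659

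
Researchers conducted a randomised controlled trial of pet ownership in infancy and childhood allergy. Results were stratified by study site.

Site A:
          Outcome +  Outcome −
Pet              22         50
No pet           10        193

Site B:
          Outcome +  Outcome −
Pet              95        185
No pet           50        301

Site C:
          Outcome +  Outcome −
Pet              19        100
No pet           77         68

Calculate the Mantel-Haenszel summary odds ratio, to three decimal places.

1.438

OR_MH = Σ(aᵢdᵢ/nᵢ) / Σ(bᵢcᵢ/nᵢ), where nᵢ is the stratum total.
Stratum 1 (Site A): n = 275; a·d/n = 22·193/275 = 15.4400; b·c/n = 50·10/275 = 1.8182
Stratum 2 (Site B): n = 631; a·d/n = 95·301/631 = 45.3170; b·c/n = 185·50/631 = 14.6593
Stratum 3 (Site C): n = 264; a·d/n = 19·68/264 = 4.8939; b·c/n = 100·77/264 = 29.1667
OR_MH = (15.4400 + 45.3170 + 4.8939) / (1.8182 + 14.6593 + 29.1667) = 65.6509 / 45.6441 = 1.43832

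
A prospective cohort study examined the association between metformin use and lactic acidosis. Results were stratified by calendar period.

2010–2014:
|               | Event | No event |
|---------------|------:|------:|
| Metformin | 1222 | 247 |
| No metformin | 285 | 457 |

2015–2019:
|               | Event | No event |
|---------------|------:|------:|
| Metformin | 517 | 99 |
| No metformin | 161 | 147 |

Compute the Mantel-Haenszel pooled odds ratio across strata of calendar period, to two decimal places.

OR_MH = Σ(aᵢdᵢ/nᵢ) / Σ(bᵢcᵢ/nᵢ), where nᵢ is the stratum total.
Stratum 1 (2010–2014): n = 2211; a·d/n = 1222·457/2211 = 252.5798; b·c/n = 247·285/2211 = 31.8385
Stratum 2 (2015–2019): n = 924; a·d/n = 517·147/924 = 82.2500; b·c/n = 99·161/924 = 17.2500
OR_MH = (252.5798 + 82.2500) / (31.8385 + 17.2500) = 334.8298 / 49.0885 = 6.82094

6.82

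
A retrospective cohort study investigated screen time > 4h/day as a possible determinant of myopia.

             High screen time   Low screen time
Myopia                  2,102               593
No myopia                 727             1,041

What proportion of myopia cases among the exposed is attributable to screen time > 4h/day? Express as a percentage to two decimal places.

51.16

Reading the table with exposure as columns: a = 2102 (High screen time, case), b = 727 (High screen time, non-case), c = 593 (Low screen time, case), d = 1041.
Risk in exposed = 2102/2829 = 0.74302; risk in unexposed = 593/1634 = 0.36291.
RR = 0.74302/0.36291 = 2.04737
AR% = (RR − 1)/RR × 100 = (2.04737 − 1)/2.04737 × 100 = 51.1569%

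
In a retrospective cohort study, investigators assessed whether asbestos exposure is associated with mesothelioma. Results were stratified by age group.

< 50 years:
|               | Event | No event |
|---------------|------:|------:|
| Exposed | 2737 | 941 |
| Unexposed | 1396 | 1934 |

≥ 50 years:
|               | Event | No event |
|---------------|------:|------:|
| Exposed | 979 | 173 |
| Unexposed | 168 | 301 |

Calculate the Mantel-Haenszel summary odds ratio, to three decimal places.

4.563

OR_MH = Σ(aᵢdᵢ/nᵢ) / Σ(bᵢcᵢ/nᵢ), where nᵢ is the stratum total.
Stratum 1 (< 50 years): n = 7008; a·d/n = 2737·1934/7008 = 755.3308; b·c/n = 941·1396/7008 = 187.4481
Stratum 2 (≥ 50 years): n = 1621; a·d/n = 979·301/1621 = 181.7884; b·c/n = 173·168/1621 = 17.9297
OR_MH = (755.3308 + 181.7884) / (187.4481 + 17.9297) = 937.1192 / 205.3777 = 4.56291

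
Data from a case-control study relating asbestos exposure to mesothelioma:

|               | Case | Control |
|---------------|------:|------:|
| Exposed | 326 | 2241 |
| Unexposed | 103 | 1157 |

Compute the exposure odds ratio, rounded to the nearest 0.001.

Cells: a = 326, b = 2241, c = 103, d = 1157.
OR = (a·d)/(b·c) = (326 × 1157) / (2241 × 103) = 377182 / 230823 = 1.63407
The odds of mesothelioma are about 1.63 times as high in the exposed group.

1.634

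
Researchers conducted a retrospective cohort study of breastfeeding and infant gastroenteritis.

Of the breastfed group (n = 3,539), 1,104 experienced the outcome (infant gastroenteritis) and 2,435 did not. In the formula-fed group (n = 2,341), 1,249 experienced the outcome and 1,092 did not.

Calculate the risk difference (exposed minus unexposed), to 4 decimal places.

From the description: a = 1104, b = 2435, c = 1249, d = 1092.
Risk in exposed = 1104/3539 = 0.311953; risk in unexposed = 1249/2341 = 0.533533.
Risk difference = 0.311953 − 0.533533 = -0.221580

-0.2216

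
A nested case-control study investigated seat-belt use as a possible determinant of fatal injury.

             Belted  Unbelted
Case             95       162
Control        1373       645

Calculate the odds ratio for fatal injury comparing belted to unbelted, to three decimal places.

0.275

Reading the table with exposure as columns: a = 95 (Belted, case), b = 1373 (Belted, non-case), c = 162 (Unbelted, case), d = 645.
OR = (a·d)/(b·c) = (95 × 645) / (1373 × 162) = 61275 / 222426 = 0.27548
Exposure is associated with lower odds of fatal injury (OR = 0.28 < 1).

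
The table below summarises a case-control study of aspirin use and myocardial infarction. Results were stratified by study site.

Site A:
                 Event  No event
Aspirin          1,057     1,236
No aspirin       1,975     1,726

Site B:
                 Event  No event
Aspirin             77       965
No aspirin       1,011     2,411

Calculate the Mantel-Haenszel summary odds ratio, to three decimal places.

OR_MH = Σ(aᵢdᵢ/nᵢ) / Σ(bᵢcᵢ/nᵢ), where nᵢ is the stratum total.
Stratum 1 (Site A): n = 5994; a·d/n = 1057·1726/5994 = 304.3680; b·c/n = 1236·1975/5994 = 407.2573
Stratum 2 (Site B): n = 4464; a·d/n = 77·2411/4464 = 41.5876; b·c/n = 965·1011/4464 = 218.5517
OR_MH = (304.3680 + 41.5876) / (407.2573 + 218.5517) = 345.9556 / 625.8090 = 0.55281

0.553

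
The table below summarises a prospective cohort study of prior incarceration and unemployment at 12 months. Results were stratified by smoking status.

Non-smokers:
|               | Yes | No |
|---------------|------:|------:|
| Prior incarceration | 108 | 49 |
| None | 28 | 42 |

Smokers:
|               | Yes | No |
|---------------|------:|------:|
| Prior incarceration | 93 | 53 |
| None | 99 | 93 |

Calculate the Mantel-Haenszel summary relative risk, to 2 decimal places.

1.39

RR_MH = Σ(aᵢ·n₀ᵢ/nᵢ) / Σ(cᵢ·n₁ᵢ/nᵢ), with n₁ᵢ = aᵢ+bᵢ (exposed), n₀ᵢ = cᵢ+dᵢ (unexposed), nᵢ = n₁ᵢ+n₀ᵢ.
Stratum 1 (Non-smokers): n₁ = 157, n₀ = 70, n = 227; a·n₀/n = 108·70/227 = 33.3040; c·n₁/n = 28·157/227 = 19.3656
Stratum 2 (Smokers): n₁ = 146, n₀ = 192, n = 338; a·n₀/n = 93·192/338 = 52.8284; c·n₁/n = 99·146/338 = 42.7633
RR_MH = (33.3040 + 52.8284) / (19.3656 + 42.7633) = 86.1324 / 62.1290 = 1.38635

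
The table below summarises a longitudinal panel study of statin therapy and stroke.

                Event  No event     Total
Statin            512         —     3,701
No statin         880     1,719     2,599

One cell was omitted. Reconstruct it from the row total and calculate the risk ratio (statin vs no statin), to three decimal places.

0.409

The missing cell is in the exposed row: 3701 − 512 = 3189.
So a = 512, b = 3189, c = 880, d = 1719.
RR = [a/(a+b)] / [c/(c+d)] = (512/3701) / (880/2599) = 0.13834/0.33859 = 0.40858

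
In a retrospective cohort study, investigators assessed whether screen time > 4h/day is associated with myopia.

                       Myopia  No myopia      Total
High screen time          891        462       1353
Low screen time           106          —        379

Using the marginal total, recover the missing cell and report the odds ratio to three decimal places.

The missing cell is in the unexposed row: 379 − 106 = 273.
So a = 891, b = 462, c = 106, d = 273.
OR = (a·d)/(b·c) = (891 × 273) / (462 × 106) = 243243 / 48972 = 4.96698

4.967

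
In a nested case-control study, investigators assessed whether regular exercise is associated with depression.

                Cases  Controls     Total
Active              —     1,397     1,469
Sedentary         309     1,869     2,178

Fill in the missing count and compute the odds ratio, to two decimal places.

The missing cell is in the exposed row: 1469 − 1397 = 72.
So a = 72, b = 1397, c = 309, d = 1869.
OR = (a·d)/(b·c) = (72 × 1869) / (1397 × 309) = 134568 / 431673 = 0.31174

0.31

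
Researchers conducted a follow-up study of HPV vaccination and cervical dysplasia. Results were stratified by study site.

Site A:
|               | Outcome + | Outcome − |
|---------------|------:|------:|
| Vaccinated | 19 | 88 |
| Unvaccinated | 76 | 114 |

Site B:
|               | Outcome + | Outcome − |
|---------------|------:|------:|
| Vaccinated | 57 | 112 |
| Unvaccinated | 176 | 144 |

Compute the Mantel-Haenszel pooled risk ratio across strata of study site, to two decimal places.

0.56

RR_MH = Σ(aᵢ·n₀ᵢ/nᵢ) / Σ(cᵢ·n₁ᵢ/nᵢ), with n₁ᵢ = aᵢ+bᵢ (exposed), n₀ᵢ = cᵢ+dᵢ (unexposed), nᵢ = n₁ᵢ+n₀ᵢ.
Stratum 1 (Site A): n₁ = 107, n₀ = 190, n = 297; a·n₀/n = 19·190/297 = 12.1549; c·n₁/n = 76·107/297 = 27.3805
Stratum 2 (Site B): n₁ = 169, n₀ = 320, n = 489; a·n₀/n = 57·320/489 = 37.3006; c·n₁/n = 176·169/489 = 60.8262
RR_MH = (12.1549 + 37.3006) / (27.3805 + 60.8262) = 49.4555 / 88.2066 = 0.56068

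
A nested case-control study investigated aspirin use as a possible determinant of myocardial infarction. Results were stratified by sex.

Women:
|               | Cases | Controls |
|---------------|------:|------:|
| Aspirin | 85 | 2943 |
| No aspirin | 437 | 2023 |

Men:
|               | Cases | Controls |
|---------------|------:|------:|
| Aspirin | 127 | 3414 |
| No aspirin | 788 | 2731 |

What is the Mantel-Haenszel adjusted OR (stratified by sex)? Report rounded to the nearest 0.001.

OR_MH = Σ(aᵢdᵢ/nᵢ) / Σ(bᵢcᵢ/nᵢ), where nᵢ is the stratum total.
Stratum 1 (Women): n = 5488; a·d/n = 85·2023/5488 = 31.3329; b·c/n = 2943·437/5488 = 234.3460
Stratum 2 (Men): n = 7060; a·d/n = 127·2731/7060 = 49.1271; b·c/n = 3414·788/7060 = 381.0527
OR_MH = (31.3329 + 49.1271) / (234.3460 + 381.0527) = 80.4600 / 615.3987 = 0.13074

0.131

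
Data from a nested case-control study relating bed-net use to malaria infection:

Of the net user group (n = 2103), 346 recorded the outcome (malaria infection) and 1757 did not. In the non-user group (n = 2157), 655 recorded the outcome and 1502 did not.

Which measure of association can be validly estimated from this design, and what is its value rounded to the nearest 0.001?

From the description: a = 346, b = 1757, c = 655, d = 1502.
This is a nested case-control study: participants were sampled on outcome status, so risks in the source population cannot be estimated directly — relative risk is not valid here. The odds ratio is the appropriate measure.
OR = (a·d)/(b·c) = (346 × 1502) / (1757 × 655) = 519692 / 1150835 = 0.45158

0.452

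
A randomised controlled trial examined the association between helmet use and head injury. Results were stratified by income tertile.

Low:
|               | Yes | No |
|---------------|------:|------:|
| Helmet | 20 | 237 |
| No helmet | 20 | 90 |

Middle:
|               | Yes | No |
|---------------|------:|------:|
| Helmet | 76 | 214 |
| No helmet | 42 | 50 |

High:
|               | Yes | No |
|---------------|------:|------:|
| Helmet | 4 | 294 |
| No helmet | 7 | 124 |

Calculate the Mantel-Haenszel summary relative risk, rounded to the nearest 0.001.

RR_MH = Σ(aᵢ·n₀ᵢ/nᵢ) / Σ(cᵢ·n₁ᵢ/nᵢ), with n₁ᵢ = aᵢ+bᵢ (exposed), n₀ᵢ = cᵢ+dᵢ (unexposed), nᵢ = n₁ᵢ+n₀ᵢ.
Stratum 1 (Low): n₁ = 257, n₀ = 110, n = 367; a·n₀/n = 20·110/367 = 5.9946; c·n₁/n = 20·257/367 = 14.0054
Stratum 2 (Middle): n₁ = 290, n₀ = 92, n = 382; a·n₀/n = 76·92/382 = 18.3037; c·n₁/n = 42·290/382 = 31.8848
Stratum 3 (High): n₁ = 298, n₀ = 131, n = 429; a·n₀/n = 4·131/429 = 1.2214; c·n₁/n = 7·298/429 = 4.8625
RR_MH = (5.9946 + 18.3037 + 1.2214) / (14.0054 + 31.8848 + 4.8625) = 25.5197 / 50.7527 = 0.50282

0.503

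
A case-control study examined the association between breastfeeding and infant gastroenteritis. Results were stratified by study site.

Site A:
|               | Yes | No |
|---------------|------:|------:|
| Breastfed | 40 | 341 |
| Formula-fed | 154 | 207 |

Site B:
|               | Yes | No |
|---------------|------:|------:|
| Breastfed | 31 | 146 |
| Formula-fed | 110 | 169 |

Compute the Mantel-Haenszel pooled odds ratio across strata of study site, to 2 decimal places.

OR_MH = Σ(aᵢdᵢ/nᵢ) / Σ(bᵢcᵢ/nᵢ), where nᵢ is the stratum total.
Stratum 1 (Site A): n = 742; a·d/n = 40·207/742 = 11.1590; b·c/n = 341·154/742 = 70.7736
Stratum 2 (Site B): n = 456; a·d/n = 31·169/456 = 11.4890; b·c/n = 146·110/456 = 35.2193
OR_MH = (11.1590 + 11.4890) / (70.7736 + 35.2193) = 22.6481 / 105.9929 = 0.21368

0.21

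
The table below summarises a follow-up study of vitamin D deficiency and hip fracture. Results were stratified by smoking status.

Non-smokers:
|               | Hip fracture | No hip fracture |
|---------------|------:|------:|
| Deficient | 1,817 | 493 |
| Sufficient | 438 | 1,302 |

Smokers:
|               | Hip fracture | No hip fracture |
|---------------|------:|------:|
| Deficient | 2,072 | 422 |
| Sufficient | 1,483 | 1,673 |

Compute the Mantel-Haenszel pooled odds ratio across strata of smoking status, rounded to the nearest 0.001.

OR_MH = Σ(aᵢdᵢ/nᵢ) / Σ(bᵢcᵢ/nᵢ), where nᵢ is the stratum total.
Stratum 1 (Non-smokers): n = 4050; a·d/n = 1817·1302/4050 = 584.1319; b·c/n = 493·438/4050 = 53.3170
Stratum 2 (Smokers): n = 5650; a·d/n = 2072·1673/5650 = 613.5320; b·c/n = 422·1483/5650 = 110.7657
OR_MH = (584.1319 + 613.5320) / (53.3170 + 110.7657) = 1197.6639 / 164.0827 = 7.29915

7.299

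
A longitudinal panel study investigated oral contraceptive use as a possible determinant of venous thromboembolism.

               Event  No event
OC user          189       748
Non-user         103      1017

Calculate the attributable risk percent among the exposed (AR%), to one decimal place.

54.4

Cells: a = 189, b = 748, c = 103, d = 1017.
Risk in exposed = 189/937 = 0.20171; risk in unexposed = 103/1120 = 0.09196.
RR = 0.20171/0.09196 = 2.19333
AR% = (RR − 1)/RR × 100 = (2.19333 − 1)/2.19333 × 100 = 54.4071%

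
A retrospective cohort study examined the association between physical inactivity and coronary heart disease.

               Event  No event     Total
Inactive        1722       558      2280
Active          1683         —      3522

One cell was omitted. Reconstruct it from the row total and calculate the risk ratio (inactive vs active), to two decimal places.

The missing cell is in the unexposed row: 3522 − 1683 = 1839.
So a = 1722, b = 558, c = 1683, d = 1839.
RR = [a/(a+b)] / [c/(c+d)] = (1722/2280) / (1683/3522) = 0.75526/0.47785 = 1.58053

1.58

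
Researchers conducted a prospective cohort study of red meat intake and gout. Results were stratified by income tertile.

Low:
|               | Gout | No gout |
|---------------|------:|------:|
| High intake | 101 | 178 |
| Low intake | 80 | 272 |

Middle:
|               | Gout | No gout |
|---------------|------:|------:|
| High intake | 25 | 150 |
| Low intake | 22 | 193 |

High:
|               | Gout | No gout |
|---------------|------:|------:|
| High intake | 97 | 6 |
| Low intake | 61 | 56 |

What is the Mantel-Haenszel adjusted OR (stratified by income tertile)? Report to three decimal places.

OR_MH = Σ(aᵢdᵢ/nᵢ) / Σ(bᵢcᵢ/nᵢ), where nᵢ is the stratum total.
Stratum 1 (Low): n = 631; a·d/n = 101·272/631 = 43.5372; b·c/n = 178·80/631 = 22.5674
Stratum 2 (Middle): n = 390; a·d/n = 25·193/390 = 12.3718; b·c/n = 150·22/390 = 8.4615
Stratum 3 (High): n = 220; a·d/n = 97·56/220 = 24.6909; b·c/n = 6·61/220 = 1.6636
OR_MH = (43.5372 + 12.3718 + 24.6909) / (22.5674 + 8.4615 + 1.6636) = 80.5999 / 32.6925 = 2.46539

2.465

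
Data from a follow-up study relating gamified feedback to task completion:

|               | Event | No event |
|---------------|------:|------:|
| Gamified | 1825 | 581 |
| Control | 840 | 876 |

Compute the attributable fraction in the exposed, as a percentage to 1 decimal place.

35.5

Cells: a = 1825, b = 581, c = 840, d = 876.
Risk in exposed = 1825/2406 = 0.75852; risk in unexposed = 840/1716 = 0.48951.
RR = 0.75852/0.48951 = 1.54955
AR% = (RR − 1)/RR × 100 = (1.54955 − 1)/1.54955 × 100 = 35.4651%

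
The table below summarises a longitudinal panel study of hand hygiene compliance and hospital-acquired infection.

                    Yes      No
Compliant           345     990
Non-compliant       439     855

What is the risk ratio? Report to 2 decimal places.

0.76

Cells: a = 345, b = 990, c = 439, d = 855.
Risk in exposed = 345/1335 = 0.25843; risk in unexposed = 439/1294 = 0.33926.
RR = 0.25843 / 0.33926 = 0.76174
The risk is 24% lower among the exposed than among the unexposed.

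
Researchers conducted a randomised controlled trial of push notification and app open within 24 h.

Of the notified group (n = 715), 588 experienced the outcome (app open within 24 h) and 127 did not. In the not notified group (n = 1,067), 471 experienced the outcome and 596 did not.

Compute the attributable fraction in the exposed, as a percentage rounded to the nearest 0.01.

From the description: a = 588, b = 127, c = 471, d = 596.
Risk in exposed = 588/715 = 0.82238; risk in unexposed = 471/1067 = 0.44142.
RR = 0.82238/0.44142 = 1.86301
AR% = (RR − 1)/RR × 100 = (1.86301 − 1)/1.86301 × 100 = 46.3234%

46.32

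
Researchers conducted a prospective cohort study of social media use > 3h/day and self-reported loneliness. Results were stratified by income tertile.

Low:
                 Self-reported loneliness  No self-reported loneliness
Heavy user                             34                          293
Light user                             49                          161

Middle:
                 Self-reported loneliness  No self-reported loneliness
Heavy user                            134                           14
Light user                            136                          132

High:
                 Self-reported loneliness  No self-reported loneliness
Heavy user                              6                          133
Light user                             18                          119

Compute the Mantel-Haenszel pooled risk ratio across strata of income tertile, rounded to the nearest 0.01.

1.18

RR_MH = Σ(aᵢ·n₀ᵢ/nᵢ) / Σ(cᵢ·n₁ᵢ/nᵢ), with n₁ᵢ = aᵢ+bᵢ (exposed), n₀ᵢ = cᵢ+dᵢ (unexposed), nᵢ = n₁ᵢ+n₀ᵢ.
Stratum 1 (Low): n₁ = 327, n₀ = 210, n = 537; a·n₀/n = 34·210/537 = 13.2961; c·n₁/n = 49·327/537 = 29.8380
Stratum 2 (Middle): n₁ = 148, n₀ = 268, n = 416; a·n₀/n = 134·268/416 = 86.3269; c·n₁/n = 136·148/416 = 48.3846
Stratum 3 (High): n₁ = 139, n₀ = 137, n = 276; a·n₀/n = 6·137/276 = 2.9783; c·n₁/n = 18·139/276 = 9.0652
RR_MH = (13.2961 + 86.3269 + 2.9783) / (29.8380 + 48.3846 + 9.0652) = 102.6013 / 87.2878 = 1.17544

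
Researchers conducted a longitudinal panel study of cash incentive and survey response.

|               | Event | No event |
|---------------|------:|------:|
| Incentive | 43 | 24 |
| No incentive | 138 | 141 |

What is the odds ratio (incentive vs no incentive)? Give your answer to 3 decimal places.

Cells: a = 43, b = 24, c = 138, d = 141.
OR = (a·d)/(b·c) = (43 × 141) / (24 × 138) = 6063 / 3312 = 1.83062
The odds of survey response are about 1.83 times as high in the incentive group.

1.831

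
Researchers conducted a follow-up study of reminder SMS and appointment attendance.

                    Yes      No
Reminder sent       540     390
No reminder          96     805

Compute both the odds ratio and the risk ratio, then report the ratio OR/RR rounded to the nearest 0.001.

2.131

Cells: a = 540, b = 390, c = 96, d = 805.
OR = (540·805)/(390·96) = 434700/37440 = 11.61058
Risk in exposed = 540/930 = 0.58065; risk in unexposed = 96/901 = 0.10655; RR = 5.44960
OR/RR = 11.61058 / 5.44960 = 2.13054
The outcome is not rare, so the OR lies further from 1 than the RR.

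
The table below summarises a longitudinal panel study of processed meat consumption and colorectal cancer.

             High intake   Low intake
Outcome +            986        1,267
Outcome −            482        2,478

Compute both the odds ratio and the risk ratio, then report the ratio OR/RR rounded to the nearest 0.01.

2.02

Reading the table with exposure as columns: a = 986 (High intake, case), b = 482 (High intake, non-case), c = 1267 (Low intake, case), d = 2478.
OR = (986·2478)/(482·1267) = 2443308/610694 = 4.00087
Risk in exposed = 986/1468 = 0.67166; risk in unexposed = 1267/3745 = 0.33832; RR = 1.98530
OR/RR = 4.00087 / 1.98530 = 2.01525
The outcome is not rare, so the OR lies further from 1 than the RR.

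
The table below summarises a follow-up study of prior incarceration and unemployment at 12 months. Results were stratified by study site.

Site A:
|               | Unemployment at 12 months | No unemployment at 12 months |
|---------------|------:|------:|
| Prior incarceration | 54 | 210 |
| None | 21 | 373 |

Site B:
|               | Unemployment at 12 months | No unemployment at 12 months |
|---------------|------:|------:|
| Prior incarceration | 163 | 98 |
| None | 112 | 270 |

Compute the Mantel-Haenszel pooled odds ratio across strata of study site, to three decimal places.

OR_MH = Σ(aᵢdᵢ/nᵢ) / Σ(bᵢcᵢ/nᵢ), where nᵢ is the stratum total.
Stratum 1 (Site A): n = 658; a·d/n = 54·373/658 = 30.6109; b·c/n = 210·21/658 = 6.7021
Stratum 2 (Site B): n = 643; a·d/n = 163·270/643 = 68.4448; b·c/n = 98·112/643 = 17.0700
OR_MH = (30.6109 + 68.4448) / (6.7021 + 17.0700) = 99.0557 / 23.7721 = 4.16689

4.167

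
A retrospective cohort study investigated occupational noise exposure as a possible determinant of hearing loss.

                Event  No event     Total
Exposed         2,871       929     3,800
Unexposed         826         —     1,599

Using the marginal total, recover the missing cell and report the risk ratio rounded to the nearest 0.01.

1.46

The missing cell is in the unexposed row: 1599 − 826 = 773.
So a = 2871, b = 929, c = 826, d = 773.
RR = [a/(a+b)] / [c/(c+d)] = (2871/3800) / (826/1599) = 0.75553/0.51657 = 1.46257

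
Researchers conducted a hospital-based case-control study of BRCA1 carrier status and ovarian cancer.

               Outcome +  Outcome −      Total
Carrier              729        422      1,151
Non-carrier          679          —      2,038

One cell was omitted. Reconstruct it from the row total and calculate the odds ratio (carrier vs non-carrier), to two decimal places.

The missing cell is in the unexposed row: 2038 − 679 = 1359.
So a = 729, b = 422, c = 679, d = 1359.
OR = (a·d)/(b·c) = (729 × 1359) / (422 × 679) = 990711 / 286538 = 3.45752

3.46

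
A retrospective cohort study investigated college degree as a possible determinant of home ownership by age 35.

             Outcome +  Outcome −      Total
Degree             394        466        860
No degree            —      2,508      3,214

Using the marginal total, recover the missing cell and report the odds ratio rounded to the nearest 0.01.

The missing cell is in the unexposed row: 3214 − 2508 = 706.
So a = 394, b = 466, c = 706, d = 2508.
OR = (a·d)/(b·c) = (394 × 2508) / (466 × 706) = 988152 / 328996 = 3.00354

3.00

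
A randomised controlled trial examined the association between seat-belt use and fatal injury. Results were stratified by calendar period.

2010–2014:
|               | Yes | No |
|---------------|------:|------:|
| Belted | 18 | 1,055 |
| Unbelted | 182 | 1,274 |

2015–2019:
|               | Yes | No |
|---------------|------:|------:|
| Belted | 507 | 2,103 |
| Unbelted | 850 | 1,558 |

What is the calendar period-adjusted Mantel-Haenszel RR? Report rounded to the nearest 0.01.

RR_MH = Σ(aᵢ·n₀ᵢ/nᵢ) / Σ(cᵢ·n₁ᵢ/nᵢ), with n₁ᵢ = aᵢ+bᵢ (exposed), n₀ᵢ = cᵢ+dᵢ (unexposed), nᵢ = n₁ᵢ+n₀ᵢ.
Stratum 1 (2010–2014): n₁ = 1073, n₀ = 1456, n = 2529; a·n₀/n = 18·1456/2529 = 10.3630; c·n₁/n = 182·1073/2529 = 77.2187
Stratum 2 (2015–2019): n₁ = 2610, n₀ = 2408, n = 5018; a·n₀/n = 507·2408/5018 = 243.2953; c·n₁/n = 850·2610/5018 = 442.1084
RR_MH = (10.3630 + 243.2953) / (77.2187 + 442.1084) = 253.6583 / 519.3271 = 0.48844

0.49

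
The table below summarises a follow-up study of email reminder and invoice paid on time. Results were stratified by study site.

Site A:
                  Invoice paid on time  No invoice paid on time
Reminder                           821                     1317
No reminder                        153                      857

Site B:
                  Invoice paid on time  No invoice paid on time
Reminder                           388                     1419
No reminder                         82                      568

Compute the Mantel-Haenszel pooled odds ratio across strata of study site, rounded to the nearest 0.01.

OR_MH = Σ(aᵢdᵢ/nᵢ) / Σ(bᵢcᵢ/nᵢ), where nᵢ is the stratum total.
Stratum 1 (Site A): n = 3148; a·d/n = 821·857/3148 = 223.5060; b·c/n = 1317·153/3148 = 64.0092
Stratum 2 (Site B): n = 2457; a·d/n = 388·568/2457 = 89.6964; b·c/n = 1419·82/2457 = 47.3578
OR_MH = (223.5060 + 89.6964) / (64.0092 + 47.3578) = 313.2024 / 111.3670 = 2.81235

2.81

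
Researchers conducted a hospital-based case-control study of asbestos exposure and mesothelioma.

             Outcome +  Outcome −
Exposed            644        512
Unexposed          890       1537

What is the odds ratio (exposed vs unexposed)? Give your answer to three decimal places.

Cells: a = 644, b = 512, c = 890, d = 1537.
OR = (a·d)/(b·c) = (644 × 1537) / (512 × 890) = 989828 / 455680 = 2.17220
The odds of mesothelioma are about 2.17 times as high in the exposed group.

2.172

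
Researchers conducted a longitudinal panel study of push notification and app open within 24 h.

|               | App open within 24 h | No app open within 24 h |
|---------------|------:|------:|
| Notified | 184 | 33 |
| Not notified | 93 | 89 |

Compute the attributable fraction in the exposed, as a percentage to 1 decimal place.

Cells: a = 184, b = 33, c = 93, d = 89.
Risk in exposed = 184/217 = 0.84793; risk in unexposed = 93/182 = 0.51099.
RR = 0.84793/0.51099 = 1.65938
AR% = (RR − 1)/RR × 100 = (1.65938 − 1)/1.65938 × 100 = 39.7366%

39.7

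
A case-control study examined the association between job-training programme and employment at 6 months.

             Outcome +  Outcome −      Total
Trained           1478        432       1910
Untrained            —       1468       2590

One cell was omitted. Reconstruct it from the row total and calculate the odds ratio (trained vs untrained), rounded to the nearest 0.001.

The missing cell is in the unexposed row: 2590 − 1468 = 1122.
So a = 1478, b = 432, c = 1122, d = 1468.
OR = (a·d)/(b·c) = (1478 × 1468) / (432 × 1122) = 2169704 / 484704 = 4.47635

4.476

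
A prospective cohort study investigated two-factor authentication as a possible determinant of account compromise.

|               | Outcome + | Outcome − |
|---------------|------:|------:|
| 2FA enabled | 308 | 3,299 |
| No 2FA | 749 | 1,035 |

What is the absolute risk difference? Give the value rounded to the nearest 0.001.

-0.334

Cells: a = 308, b = 3299, c = 749, d = 1035.
Risk in exposed = 308/3607 = 0.085390; risk in unexposed = 749/1784 = 0.419843.
Risk difference = 0.085390 − 0.419843 = -0.334454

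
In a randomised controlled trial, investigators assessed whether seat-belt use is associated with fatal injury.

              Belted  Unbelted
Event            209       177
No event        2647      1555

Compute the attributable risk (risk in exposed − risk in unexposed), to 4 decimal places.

Reading the table with exposure as columns: a = 209 (Belted, case), b = 2647 (Belted, non-case), c = 177 (Unbelted, case), d = 1555.
Risk in exposed = 209/2856 = 0.073179; risk in unexposed = 177/1732 = 0.102194.
Risk difference = 0.073179 − 0.102194 = -0.029015

-0.0290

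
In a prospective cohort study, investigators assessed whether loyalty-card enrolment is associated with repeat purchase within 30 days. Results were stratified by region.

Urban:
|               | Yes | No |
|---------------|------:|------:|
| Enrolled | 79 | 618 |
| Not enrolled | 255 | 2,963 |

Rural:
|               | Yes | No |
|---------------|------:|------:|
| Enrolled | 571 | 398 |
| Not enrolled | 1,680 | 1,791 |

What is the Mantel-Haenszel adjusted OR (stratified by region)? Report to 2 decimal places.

OR_MH = Σ(aᵢdᵢ/nᵢ) / Σ(bᵢcᵢ/nᵢ), where nᵢ is the stratum total.
Stratum 1 (Urban): n = 3915; a·d/n = 79·2963/3915 = 59.7898; b·c/n = 618·255/3915 = 40.2529
Stratum 2 (Rural): n = 4440; a·d/n = 571·1791/4440 = 230.3291; b·c/n = 398·1680/4440 = 150.5946
OR_MH = (59.7898 + 230.3291) / (40.2529 + 150.5946) = 290.1188 / 190.8475 = 1.52016

1.52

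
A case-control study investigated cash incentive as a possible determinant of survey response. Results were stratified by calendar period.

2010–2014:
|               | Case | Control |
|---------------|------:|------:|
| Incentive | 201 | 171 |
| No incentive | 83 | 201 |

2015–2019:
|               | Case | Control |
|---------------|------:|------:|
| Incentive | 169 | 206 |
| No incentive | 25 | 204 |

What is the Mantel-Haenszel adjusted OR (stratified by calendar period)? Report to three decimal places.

OR_MH = Σ(aᵢdᵢ/nᵢ) / Σ(bᵢcᵢ/nᵢ), where nᵢ is the stratum total.
Stratum 1 (2010–2014): n = 656; a·d/n = 201·201/656 = 61.5869; b·c/n = 171·83/656 = 21.6357
Stratum 2 (2015–2019): n = 604; a·d/n = 169·204/604 = 57.0795; b·c/n = 206·25/604 = 8.5265
OR_MH = (61.5869 + 57.0795) / (21.6357 + 8.5265) = 118.6664 / 30.1622 = 3.93428

3.934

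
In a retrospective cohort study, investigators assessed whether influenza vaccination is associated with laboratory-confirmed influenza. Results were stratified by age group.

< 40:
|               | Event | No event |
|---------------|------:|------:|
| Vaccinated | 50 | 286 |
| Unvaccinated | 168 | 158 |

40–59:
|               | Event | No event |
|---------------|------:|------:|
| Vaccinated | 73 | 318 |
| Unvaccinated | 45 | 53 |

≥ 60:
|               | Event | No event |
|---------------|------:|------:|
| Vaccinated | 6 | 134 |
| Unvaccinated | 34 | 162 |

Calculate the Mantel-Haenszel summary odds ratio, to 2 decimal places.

OR_MH = Σ(aᵢdᵢ/nᵢ) / Σ(bᵢcᵢ/nᵢ), where nᵢ is the stratum total.
Stratum 1 (< 40): n = 662; a·d/n = 50·158/662 = 11.9335; b·c/n = 286·168/662 = 72.5801
Stratum 2 (40–59): n = 489; a·d/n = 73·53/489 = 7.9121; b·c/n = 318·45/489 = 29.2638
Stratum 3 (≥ 60): n = 336; a·d/n = 6·162/336 = 2.8929; b·c/n = 134·34/336 = 13.5595
OR_MH = (11.9335 + 7.9121 + 2.8929) / (72.5801 + 29.2638 + 13.5595) = 22.7385 / 115.4034 = 0.19703

0.20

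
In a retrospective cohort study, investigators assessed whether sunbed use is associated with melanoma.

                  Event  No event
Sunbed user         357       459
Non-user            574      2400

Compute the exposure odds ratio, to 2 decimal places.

3.25

Cells: a = 357, b = 459, c = 574, d = 2400.
OR = (a·d)/(b·c) = (357 × 2400) / (459 × 574) = 856800 / 263466 = 3.25203
The odds of melanoma are about 3.25 times as high in the sunbed user group.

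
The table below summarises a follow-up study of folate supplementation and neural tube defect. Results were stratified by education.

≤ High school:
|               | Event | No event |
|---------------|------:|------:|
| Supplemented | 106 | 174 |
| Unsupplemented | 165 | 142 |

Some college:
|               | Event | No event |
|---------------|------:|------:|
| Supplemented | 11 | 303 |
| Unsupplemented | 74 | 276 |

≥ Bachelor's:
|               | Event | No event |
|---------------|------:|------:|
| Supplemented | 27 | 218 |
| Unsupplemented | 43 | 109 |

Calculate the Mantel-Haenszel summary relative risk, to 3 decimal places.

RR_MH = Σ(aᵢ·n₀ᵢ/nᵢ) / Σ(cᵢ·n₁ᵢ/nᵢ), with n₁ᵢ = aᵢ+bᵢ (exposed), n₀ᵢ = cᵢ+dᵢ (unexposed), nᵢ = n₁ᵢ+n₀ᵢ.
Stratum 1 (≤ High school): n₁ = 280, n₀ = 307, n = 587; a·n₀/n = 106·307/587 = 55.4378; c·n₁/n = 165·280/587 = 78.7053
Stratum 2 (Some college): n₁ = 314, n₀ = 350, n = 664; a·n₀/n = 11·350/664 = 5.7982; c·n₁/n = 74·314/664 = 34.9940
Stratum 3 (≥ Bachelor's): n₁ = 245, n₀ = 152, n = 397; a·n₀/n = 27·152/397 = 10.3375; c·n₁/n = 43·245/397 = 26.5365
RR_MH = (55.4378 + 5.7982 + 10.3375) / (78.7053 + 34.9940 + 26.5365) = 71.5735 / 140.2358 = 0.51038

0.510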